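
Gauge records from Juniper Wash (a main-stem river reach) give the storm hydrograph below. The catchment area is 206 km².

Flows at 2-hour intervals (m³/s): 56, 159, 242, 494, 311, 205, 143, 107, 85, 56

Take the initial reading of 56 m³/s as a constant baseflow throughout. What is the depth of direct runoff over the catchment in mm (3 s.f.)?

d ≈ 45.4 mm

Direct runoff: 0.0, 103.0, 186.0, 438.0, 255.0, 149.0, 87.0, 51.0, 29.0, 0.0 m³/s; ΣQ_DR = 1298 m³/s.
V = ΣQ_DR · Δt = 1298 × 7200 s = 9.346 × 10^6 m³.
Over A = 206 km², depth = V / A = 45.4 mm.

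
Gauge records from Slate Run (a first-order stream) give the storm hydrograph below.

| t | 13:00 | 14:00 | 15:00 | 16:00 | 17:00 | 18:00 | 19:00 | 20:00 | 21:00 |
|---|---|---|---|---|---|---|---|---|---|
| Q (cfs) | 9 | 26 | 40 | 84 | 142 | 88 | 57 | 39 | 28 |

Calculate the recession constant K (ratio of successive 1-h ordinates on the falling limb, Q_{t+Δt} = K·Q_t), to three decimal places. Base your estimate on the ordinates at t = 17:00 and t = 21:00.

Using the recession-limb readings at t = 17:00 and t = 21:00: Q falls from 142 to 28 cfs over 4 intervals.
K = (Q₂/Q₁)^(1/4) = (28/142)^(1/4) = 0.666.

K ≈ 0.666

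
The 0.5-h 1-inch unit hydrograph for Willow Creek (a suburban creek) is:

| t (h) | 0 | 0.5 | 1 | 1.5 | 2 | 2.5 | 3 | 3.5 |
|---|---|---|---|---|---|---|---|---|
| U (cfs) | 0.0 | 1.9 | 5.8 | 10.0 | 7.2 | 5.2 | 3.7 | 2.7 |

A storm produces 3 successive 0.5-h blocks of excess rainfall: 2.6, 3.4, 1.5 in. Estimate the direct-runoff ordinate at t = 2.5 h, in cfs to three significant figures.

Q ≈ 53.0 cfs

By discrete convolution, Q_j = Σ (P_i / 1 in) · U_{j−i}.
At t = 2.5 h (j=5): Q = (2.6/1)·5.2 + (3.4/1)·7.2 + (1.5/1)·10.0 = 53.0 cfs.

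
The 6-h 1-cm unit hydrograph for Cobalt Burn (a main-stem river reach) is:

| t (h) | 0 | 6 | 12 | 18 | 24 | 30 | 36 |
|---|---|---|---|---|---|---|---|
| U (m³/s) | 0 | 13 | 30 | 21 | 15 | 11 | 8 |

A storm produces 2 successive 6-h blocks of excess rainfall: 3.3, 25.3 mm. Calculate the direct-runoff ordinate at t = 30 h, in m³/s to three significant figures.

By discrete convolution, Q_j = Σ (P_i / 10 mm) · U_{j−i}.
At t = 30 h (j=5): Q = (3.3/10)·11 + (25.3/10)·15 = 41.6 m³/s.

Q ≈ 41.6 m³/s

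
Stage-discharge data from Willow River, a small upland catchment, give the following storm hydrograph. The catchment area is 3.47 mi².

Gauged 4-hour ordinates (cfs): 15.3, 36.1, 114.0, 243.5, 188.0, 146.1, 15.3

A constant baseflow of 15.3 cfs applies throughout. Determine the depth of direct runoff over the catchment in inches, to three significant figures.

Direct runoff: 0.0, 20.8, 98.7, 228.2, 172.7, 130.8, 0.0 cfs; ΣQ_DR = 651.2 cfs.
V = ΣQ_DR · Δt = 651.2 × 14400 s = 9.377 × 10^6 ft³.
Over A = 3.47 mi², depth = V / A = 1.16 in.

d ≈ 1.16 in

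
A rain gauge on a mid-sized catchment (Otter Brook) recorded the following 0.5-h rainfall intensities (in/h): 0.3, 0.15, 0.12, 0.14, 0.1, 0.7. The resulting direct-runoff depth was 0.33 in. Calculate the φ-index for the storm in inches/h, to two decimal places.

Only the 2 blocks with intensity above φ contribute runoff: 0.3, 0.7 in/h.
Σ(I−φ)·Δt = d  ⇒  (0.3+0.7 − 2φ)·0.5 = 0.33
φ = (1.000 − 0.33/0.5) / 2 = 0.17 in/h.

φ ≈ 0.17 in/h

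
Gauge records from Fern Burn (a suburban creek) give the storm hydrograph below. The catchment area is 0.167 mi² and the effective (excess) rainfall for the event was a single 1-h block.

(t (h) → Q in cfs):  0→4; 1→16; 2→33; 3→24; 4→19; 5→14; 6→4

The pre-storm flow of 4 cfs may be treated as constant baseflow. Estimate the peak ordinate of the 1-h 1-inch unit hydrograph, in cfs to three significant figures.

Direct runoff: 0.0, 12.0, 29.0, 20.0, 15.0, 10.0, 0.0 cfs; ΣQ_DR = 86.00 cfs, peak = 29.0 cfs.
Runoff depth d = ΣQ_DR·Δt / A = 86.00 × 3600 / (0.167 mi²) = 0.7980 in.
The 1-inch UH is the DRH scaled by (1 in)/d, so U_p = 29.0 × 1/0.7980 = 36.3 cfs.

U_p ≈ 36.3 cfs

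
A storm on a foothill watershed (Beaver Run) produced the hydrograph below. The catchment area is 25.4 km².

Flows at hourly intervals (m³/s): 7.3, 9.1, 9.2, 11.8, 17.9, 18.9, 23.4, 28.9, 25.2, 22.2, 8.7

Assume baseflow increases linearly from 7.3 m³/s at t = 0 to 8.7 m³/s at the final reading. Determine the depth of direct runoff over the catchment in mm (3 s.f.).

d ≈ 13.4 mm

Direct runoff: 0.00, 1.66, 1.62, 4.08, 10.04, 10.90, 15.26, 20.62, 16.78, 13.64, 0.00 m³/s; ΣQ_DR = 94.60 m³/s.
V = ΣQ_DR · Δt = 94.60 × 3600 s = 3.406 × 10^5 m³.
Over A = 25.4 km², depth = V / A = 13.4 mm.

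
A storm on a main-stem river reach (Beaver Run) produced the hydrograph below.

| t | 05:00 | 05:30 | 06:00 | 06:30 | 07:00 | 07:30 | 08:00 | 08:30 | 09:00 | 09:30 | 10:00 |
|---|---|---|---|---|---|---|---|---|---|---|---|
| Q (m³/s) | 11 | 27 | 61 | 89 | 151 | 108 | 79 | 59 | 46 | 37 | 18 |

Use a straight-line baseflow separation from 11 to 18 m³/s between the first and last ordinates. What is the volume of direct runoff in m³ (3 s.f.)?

V ≈ 9.48 × 10^5 m³

Direct-runoff ordinates (Q − Q_b): 0.00, 15.30, 48.60, 75.90, 137.20, 93.50, 63.80, 43.10, 29.40, 19.70, 0.00 m³/s.
ΣQ_DR = 526.5 m³/s.
With Δt = 0.5 h = 1800 s, V = ΣQ_DR · Δt = 526.5 × 1800 = 9.48 × 10^5 m³.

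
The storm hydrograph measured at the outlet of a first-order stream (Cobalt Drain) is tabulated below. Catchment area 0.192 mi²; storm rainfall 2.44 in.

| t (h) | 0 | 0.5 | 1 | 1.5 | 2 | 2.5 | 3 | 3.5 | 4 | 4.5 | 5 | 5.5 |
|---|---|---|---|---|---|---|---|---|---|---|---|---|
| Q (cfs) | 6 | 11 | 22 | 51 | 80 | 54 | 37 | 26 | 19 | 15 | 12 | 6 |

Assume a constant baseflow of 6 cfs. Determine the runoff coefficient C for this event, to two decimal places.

C ≈ 0.44

ΣQ_DR = 267.0 cfs; V = ΣQ_DR·Δt = 4.806 × 10^5 ft³.
Runoff depth d = V / A = 1.077 in.
C = d / P = 1.077 / 2.44 = 0.44.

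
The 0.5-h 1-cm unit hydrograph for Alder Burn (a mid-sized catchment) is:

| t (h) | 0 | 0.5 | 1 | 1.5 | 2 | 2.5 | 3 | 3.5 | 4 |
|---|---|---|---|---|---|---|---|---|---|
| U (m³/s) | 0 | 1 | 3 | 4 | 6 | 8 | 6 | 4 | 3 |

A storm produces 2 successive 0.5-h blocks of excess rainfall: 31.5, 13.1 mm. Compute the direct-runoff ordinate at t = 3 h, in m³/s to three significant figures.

Q ≈ 29.4 m³/s

By discrete convolution, Q_j = Σ (P_i / 10 mm) · U_{j−i}.
At t = 3 h (j=6): Q = (31.5/10)·6 + (13.1/10)·8 = 29.4 m³/s.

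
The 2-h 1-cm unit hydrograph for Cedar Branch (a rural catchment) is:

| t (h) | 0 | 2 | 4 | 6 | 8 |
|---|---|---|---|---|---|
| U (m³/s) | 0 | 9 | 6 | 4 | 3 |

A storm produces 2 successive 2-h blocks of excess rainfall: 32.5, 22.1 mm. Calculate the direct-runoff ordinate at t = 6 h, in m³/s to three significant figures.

By discrete convolution, Q_j = Σ (P_i / 10 mm) · U_{j−i}.
At t = 6 h (j=3): Q = (32.5/10)·4 + (22.1/10)·6 = 26.3 m³/s.

Q ≈ 26.3 m³/s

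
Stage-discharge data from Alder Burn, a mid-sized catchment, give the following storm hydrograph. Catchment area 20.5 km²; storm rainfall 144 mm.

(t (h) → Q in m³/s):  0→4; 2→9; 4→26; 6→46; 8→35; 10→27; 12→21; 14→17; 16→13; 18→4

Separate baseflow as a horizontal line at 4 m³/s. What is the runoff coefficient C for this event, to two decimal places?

C ≈ 0.40

ΣQ_DR = 162.0 m³/s; V = ΣQ_DR·Δt = 1.166 × 10^6 m³.
Runoff depth d = V / A = 56.90 mm.
C = d / P = 56.90 / 144 = 0.40.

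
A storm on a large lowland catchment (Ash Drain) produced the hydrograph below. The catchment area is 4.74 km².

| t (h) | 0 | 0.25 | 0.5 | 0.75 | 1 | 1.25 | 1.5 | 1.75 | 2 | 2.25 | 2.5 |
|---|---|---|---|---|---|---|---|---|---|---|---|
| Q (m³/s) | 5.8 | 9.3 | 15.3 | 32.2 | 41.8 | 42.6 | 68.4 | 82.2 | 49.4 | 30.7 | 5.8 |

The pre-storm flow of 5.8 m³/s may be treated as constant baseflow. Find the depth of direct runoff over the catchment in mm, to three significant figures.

d ≈ 60.7 mm

Direct runoff: 0.0, 3.5, 9.5, 26.4, 36.0, 36.8, 62.6, 76.4, 43.6, 24.9, 0.0 m³/s; ΣQ_DR = 319.7 m³/s.
V = ΣQ_DR · Δt = 319.7 × 900 s = 2.877 × 10^5 m³.
Over A = 4.74 km², depth = V / A = 60.7 mm.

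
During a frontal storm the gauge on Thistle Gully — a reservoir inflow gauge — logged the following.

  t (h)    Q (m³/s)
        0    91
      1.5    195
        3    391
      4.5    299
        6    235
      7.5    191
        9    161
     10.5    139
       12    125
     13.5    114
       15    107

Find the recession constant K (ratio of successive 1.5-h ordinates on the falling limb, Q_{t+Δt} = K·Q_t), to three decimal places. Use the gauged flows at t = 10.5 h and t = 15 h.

Using the recession-limb readings at t = 10.5 h and t = 15 h: Q falls from 139 to 107 m³/s over 3 intervals.
K = (Q₂/Q₁)^(1/3) = (107/139)^(1/3) = 0.916.

K ≈ 0.916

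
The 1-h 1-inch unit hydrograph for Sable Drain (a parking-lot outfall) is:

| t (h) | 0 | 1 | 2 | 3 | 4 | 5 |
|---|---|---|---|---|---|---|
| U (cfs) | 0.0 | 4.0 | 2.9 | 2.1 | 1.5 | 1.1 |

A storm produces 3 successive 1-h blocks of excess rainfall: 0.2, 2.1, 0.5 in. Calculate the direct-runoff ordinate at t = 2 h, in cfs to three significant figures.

By discrete convolution, Q_j = Σ (P_i / 1 in) · U_{j−i}.
At t = 2 h (j=2): Q = (0.2/1)·2.9 + (2.1/1)·4.0 + (0.5/1)·0.0 = 8.98 cfs.

Q ≈ 8.98 cfs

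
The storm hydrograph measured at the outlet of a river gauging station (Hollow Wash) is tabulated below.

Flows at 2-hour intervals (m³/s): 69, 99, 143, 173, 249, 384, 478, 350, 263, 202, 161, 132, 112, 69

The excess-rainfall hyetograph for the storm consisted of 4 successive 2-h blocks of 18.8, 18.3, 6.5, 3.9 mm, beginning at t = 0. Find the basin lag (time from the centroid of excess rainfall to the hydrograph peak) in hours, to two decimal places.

t_L ≈ 9.19 h

Centroid of excess rainfall: t_c = Σ P_i·t̄_i / ΣP_i = 2.8105 h (block centres at 1, 3, 5, 7 h).
Hydrograph peak occurs at t = 12 h, so basin lag t_L = 12 − 2.8105 = 9.19 h.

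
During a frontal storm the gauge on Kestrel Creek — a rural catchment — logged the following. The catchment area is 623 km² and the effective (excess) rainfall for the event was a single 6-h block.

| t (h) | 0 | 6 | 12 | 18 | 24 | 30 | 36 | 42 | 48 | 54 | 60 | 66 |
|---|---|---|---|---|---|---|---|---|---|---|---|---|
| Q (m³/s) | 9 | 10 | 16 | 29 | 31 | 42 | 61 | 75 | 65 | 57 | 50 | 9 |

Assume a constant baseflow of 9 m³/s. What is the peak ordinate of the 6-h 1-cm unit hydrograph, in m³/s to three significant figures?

Direct runoff: 0.0, 1.0, 7.0, 20.0, 22.0, 33.0, 52.0, 66.0, 56.0, 48.0, 41.0, 0.0 m³/s; ΣQ_DR = 346.0 m³/s, peak = 66.0 m³/s.
Runoff depth d = ΣQ_DR·Δt / A = 346.0 × 21600 / (623 km²) = 12.00 mm.
The 1-cm UH is the DRH scaled by (10 mm)/d, so U_p = 66.0 × 10/12.00 = 55.0 m³/s.

U_p ≈ 55.0 m³/s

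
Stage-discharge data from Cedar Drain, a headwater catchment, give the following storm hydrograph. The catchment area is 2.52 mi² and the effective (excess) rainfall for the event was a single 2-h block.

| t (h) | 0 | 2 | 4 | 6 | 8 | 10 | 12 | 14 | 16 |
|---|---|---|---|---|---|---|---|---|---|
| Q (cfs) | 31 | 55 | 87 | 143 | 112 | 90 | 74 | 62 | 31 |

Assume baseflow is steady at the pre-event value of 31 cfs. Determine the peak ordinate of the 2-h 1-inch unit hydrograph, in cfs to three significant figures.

U_p ≈ 224 cfs

Direct runoff: 0.0, 24.0, 56.0, 112.0, 81.0, 59.0, 43.0, 31.0, 0.0 cfs; ΣQ_DR = 406.0 cfs, peak = 112.0 cfs.
Runoff depth d = ΣQ_DR·Δt / A = 406.0 × 7200 / (2.52 mi²) = 0.4993 in.
The 1-inch UH is the DRH scaled by (1 in)/d, so U_p = 112.0 × 1/0.4993 = 224 cfs.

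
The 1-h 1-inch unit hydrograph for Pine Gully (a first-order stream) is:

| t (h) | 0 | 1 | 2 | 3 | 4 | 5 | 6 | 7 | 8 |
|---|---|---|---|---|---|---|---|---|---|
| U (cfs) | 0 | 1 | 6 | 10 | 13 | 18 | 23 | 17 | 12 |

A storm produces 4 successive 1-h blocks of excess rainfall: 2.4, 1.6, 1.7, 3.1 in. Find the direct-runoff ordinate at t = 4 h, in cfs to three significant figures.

Q ≈ 60.5 cfs

By discrete convolution, Q_j = Σ (P_i / 1 in) · U_{j−i}.
At t = 4 h (j=4): Q = (2.4/1)·13 + (1.6/1)·10 + (1.7/1)·6 + (3.1/1)·1 = 60.5 cfs.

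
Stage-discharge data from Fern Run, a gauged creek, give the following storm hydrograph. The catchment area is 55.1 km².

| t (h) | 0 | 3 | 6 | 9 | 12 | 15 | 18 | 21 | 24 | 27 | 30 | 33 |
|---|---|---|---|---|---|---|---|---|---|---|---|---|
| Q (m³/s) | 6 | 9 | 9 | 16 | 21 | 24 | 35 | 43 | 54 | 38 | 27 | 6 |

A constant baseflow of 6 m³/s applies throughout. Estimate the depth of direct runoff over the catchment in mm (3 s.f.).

d ≈ 42.3 mm

Direct runoff: 0.0, 3.0, 3.0, 10.0, 15.0, 18.0, 29.0, 37.0, 48.0, 32.0, 21.0, 0.0 m³/s; ΣQ_DR = 216.0 m³/s.
V = ΣQ_DR · Δt = 216.0 × 10800 s = 2.333 × 10^6 m³.
Over A = 55.1 km², depth = V / A = 42.3 mm.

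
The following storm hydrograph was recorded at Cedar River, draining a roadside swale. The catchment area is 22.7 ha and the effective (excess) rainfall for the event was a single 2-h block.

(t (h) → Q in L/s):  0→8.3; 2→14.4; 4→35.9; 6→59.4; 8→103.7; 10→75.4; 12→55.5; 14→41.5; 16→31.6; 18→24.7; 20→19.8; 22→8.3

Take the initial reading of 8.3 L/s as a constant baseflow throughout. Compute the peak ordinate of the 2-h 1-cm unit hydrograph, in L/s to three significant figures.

Direct runoff: 0.0, 6.1, 27.6, 51.1, 95.4, 67.1, 47.2, 33.2, 23.3, 16.4, 11.5, 0.0 L/s; ΣQ_DR = 378.9 L/s, peak = 95.4 L/s.
Runoff depth d = ΣQ_DR·Δt / A = 378.9 × 7200 / (22.7 ha) = 12.02 mm.
The 1-cm UH is the DRH scaled by (10 mm)/d, so U_p = 95.4 × 10/12.02 = 79.4 L/s.

U_p ≈ 79.4 L/s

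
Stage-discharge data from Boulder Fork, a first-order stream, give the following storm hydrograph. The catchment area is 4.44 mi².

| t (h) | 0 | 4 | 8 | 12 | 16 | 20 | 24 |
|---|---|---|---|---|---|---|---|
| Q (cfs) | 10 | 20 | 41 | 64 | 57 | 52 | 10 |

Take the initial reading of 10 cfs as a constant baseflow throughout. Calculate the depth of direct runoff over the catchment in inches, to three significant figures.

Direct runoff: 0.0, 10.0, 31.0, 54.0, 47.0, 42.0, 0.0 cfs; ΣQ_DR = 184.0 cfs.
V = ΣQ_DR · Δt = 184.0 × 14400 s = 2.650 × 10^6 ft³.
Over A = 4.44 mi², depth = V / A = 0.257 in.

d ≈ 0.257 in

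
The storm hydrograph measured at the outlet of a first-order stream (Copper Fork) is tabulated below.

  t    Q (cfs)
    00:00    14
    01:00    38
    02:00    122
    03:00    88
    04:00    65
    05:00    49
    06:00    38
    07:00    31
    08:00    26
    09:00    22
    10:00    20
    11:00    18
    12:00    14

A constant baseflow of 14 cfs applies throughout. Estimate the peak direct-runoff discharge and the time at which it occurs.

Subtracting baseflow gives direct-runoff ordinates: 0.0, 24.0, 108.0, 74.0, 51.0, 35.0, 24.0, 17.0, 12.0, 8.0, 6.0, 4.0, 0.0 cfs.
The maximum is 108.0 cfs, occurring at the reading for t = 02:00.

Q_p = 108.0 cfs at t = 02:00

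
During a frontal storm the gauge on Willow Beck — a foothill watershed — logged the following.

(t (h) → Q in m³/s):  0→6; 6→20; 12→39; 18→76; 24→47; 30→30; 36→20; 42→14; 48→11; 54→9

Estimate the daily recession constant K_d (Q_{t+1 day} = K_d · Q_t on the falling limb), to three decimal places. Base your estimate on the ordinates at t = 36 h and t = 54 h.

Between t = 36 h and t = 54 h the flow falls from 20 to 9 m³/s over 3×6 h = 18 h.
Per-interval ratio K = (9/20)^(1/3) = 0.7663; K_d = K^(24/6) = 0.345.

K_d ≈ 0.345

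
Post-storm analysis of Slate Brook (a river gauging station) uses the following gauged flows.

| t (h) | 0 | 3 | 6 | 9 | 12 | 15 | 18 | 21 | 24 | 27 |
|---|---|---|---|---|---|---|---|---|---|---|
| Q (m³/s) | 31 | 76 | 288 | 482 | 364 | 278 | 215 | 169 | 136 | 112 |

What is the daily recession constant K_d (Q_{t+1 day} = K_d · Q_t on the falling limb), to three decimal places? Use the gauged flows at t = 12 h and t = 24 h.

K_d ≈ 0.140

Between t = 12 h and t = 24 h the flow falls from 364 to 136 m³/s over 4×3 h = 12 h.
Per-interval ratio K = (136/364)^(1/4) = 0.7818; K_d = K^(24/3) = 0.140.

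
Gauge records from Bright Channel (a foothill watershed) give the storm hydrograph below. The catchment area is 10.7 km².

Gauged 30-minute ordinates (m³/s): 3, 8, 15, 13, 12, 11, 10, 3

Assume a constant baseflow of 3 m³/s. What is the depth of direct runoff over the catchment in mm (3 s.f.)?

Direct runoff: 0.0, 5.0, 12.0, 10.0, 9.0, 8.0, 7.0, 0.0 m³/s; ΣQ_DR = 51.00 m³/s.
V = ΣQ_DR · Δt = 51.00 × 1800 s = 91800 m³.
Over A = 10.7 km², depth = V / A = 8.58 mm.

d ≈ 8.58 mm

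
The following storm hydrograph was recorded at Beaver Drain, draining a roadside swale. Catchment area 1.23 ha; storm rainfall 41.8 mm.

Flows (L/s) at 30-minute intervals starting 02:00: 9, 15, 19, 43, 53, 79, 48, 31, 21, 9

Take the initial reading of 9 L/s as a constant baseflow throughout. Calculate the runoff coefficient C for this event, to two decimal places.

C ≈ 0.83

ΣQ_DR = 237.0 L/s; V = ΣQ_DR·Δt = 4.266 × 10^5 L.
Runoff depth d = V / A = 34.68 mm.
C = d / P = 34.68 / 41.8 = 0.83.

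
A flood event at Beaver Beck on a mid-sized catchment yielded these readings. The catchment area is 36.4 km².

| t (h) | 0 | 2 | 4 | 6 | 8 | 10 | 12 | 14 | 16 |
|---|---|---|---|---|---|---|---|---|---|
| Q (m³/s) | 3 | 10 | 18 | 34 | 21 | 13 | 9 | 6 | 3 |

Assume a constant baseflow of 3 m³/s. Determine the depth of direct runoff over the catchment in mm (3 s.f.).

Direct runoff: 0.0, 7.0, 15.0, 31.0, 18.0, 10.0, 6.0, 3.0, 0.0 m³/s; ΣQ_DR = 90.00 m³/s.
V = ΣQ_DR · Δt = 90.00 × 7200 s = 6.480 × 10^5 m³.
Over A = 36.4 km², depth = V / A = 17.8 mm.

d ≈ 17.8 mm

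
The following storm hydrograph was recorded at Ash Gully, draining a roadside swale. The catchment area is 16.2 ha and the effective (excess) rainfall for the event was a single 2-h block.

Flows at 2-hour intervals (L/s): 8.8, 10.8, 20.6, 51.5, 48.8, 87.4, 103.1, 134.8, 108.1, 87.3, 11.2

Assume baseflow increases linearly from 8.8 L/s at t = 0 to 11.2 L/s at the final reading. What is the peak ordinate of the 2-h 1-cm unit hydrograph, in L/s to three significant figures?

U_p ≈ 49.7 L/s

Direct runoff: 0.00, 1.76, 11.32, 41.98, 39.04, 77.40, 92.86, 124.32, 97.38, 76.34, 0.00 L/s; ΣQ_DR = 562.4 L/s, peak = 124.32 L/s.
Runoff depth d = ΣQ_DR·Δt / A = 562.4 × 7200 / (16.2 ha) = 25.00 mm.
The 1-cm UH is the DRH scaled by (10 mm)/d, so U_p = 124.32 × 10/25.00 = 49.7 L/s.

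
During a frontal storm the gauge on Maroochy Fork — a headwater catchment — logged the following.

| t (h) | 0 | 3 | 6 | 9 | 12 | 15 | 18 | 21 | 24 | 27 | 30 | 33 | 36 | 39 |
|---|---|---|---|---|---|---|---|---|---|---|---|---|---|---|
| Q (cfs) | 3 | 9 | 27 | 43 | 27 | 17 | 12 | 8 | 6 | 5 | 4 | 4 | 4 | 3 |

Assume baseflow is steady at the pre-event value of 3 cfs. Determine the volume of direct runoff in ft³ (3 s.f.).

Direct-runoff ordinates (Q − Q_b): 0.0, 6.0, 24.0, 40.0, 24.0, 14.0, 9.0, 5.0, 3.0, 2.0, 1.0, 1.0, 1.0, 0.0 cfs.
ΣQ_DR = 130.0 cfs.
With Δt = 3 h = 10800 s, V = ΣQ_DR · Δt = 130.0 × 10800 = 1.40 × 10^6 ft³.

V ≈ 1.40 × 10^6 ft³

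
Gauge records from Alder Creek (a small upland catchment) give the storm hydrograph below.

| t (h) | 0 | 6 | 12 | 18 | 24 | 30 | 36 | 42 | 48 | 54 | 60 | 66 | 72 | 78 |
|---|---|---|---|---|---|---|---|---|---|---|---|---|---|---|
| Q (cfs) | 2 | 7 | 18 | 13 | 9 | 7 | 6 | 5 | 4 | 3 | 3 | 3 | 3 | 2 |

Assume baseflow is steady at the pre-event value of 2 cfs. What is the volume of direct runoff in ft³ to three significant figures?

Direct-runoff ordinates (Q − Q_b): 0.0, 5.0, 16.0, 11.0, 7.0, 5.0, 4.0, 3.0, 2.0, 1.0, 1.0, 1.0, 1.0, 0.0 cfs.
ΣQ_DR = 57.00 cfs.
With Δt = 6 h = 21600 s, V = ΣQ_DR · Δt = 57.00 × 21600 = 1.23 × 10^6 ft³.

V ≈ 1.23 × 10^6 ft³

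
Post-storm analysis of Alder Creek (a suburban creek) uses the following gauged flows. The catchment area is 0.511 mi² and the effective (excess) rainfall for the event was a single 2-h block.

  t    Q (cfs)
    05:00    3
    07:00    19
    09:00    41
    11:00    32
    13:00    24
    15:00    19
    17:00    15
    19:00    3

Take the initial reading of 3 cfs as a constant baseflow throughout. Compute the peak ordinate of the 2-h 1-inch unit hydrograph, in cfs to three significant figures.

U_p ≈ 47.5 cfs

Direct runoff: 0.0, 16.0, 38.0, 29.0, 21.0, 16.0, 12.0, 0.0 cfs; ΣQ_DR = 132.0 cfs, peak = 38.0 cfs.
Runoff depth d = ΣQ_DR·Δt / A = 132.0 × 7200 / (0.511 mi²) = 0.8006 in.
The 1-inch UH is the DRH scaled by (1 in)/d, so U_p = 38.0 × 1/0.8006 = 47.5 cfs.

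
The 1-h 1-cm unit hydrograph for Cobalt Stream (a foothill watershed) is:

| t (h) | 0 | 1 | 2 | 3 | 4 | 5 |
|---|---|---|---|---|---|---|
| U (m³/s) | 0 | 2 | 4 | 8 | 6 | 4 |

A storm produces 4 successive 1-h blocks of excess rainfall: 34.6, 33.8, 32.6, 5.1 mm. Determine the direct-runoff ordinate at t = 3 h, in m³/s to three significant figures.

Q ≈ 47.7 m³/s

By discrete convolution, Q_j = Σ (P_i / 10 mm) · U_{j−i}.
At t = 3 h (j=3): Q = (34.6/10)·8 + (33.8/10)·4 + (32.6/10)·2 + (5.1/10)·0 = 47.7 m³/s.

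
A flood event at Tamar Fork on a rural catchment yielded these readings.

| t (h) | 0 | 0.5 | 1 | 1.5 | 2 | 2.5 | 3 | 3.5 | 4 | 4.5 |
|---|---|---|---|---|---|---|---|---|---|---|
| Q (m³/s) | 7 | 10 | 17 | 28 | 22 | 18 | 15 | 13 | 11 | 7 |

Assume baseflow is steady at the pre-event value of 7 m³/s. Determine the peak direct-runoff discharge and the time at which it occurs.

Subtracting baseflow gives direct-runoff ordinates: 0.0, 3.0, 10.0, 21.0, 15.0, 11.0, 8.0, 6.0, 4.0, 0.0 m³/s.
The maximum is 21.0 m³/s, occurring at the reading for t = 1.5 h.

Q_p = 21.0 m³/s at t = 1.5 h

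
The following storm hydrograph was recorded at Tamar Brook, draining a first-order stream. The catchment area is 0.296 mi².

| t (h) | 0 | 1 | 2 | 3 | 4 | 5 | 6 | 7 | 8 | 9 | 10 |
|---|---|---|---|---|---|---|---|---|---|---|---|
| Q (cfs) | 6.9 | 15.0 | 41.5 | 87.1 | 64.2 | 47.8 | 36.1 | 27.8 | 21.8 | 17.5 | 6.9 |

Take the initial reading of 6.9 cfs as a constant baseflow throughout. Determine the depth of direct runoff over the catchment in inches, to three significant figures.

d ≈ 1.55 in

Direct runoff: 0.0, 8.1, 34.6, 80.2, 57.3, 40.9, 29.2, 20.9, 14.9, 10.6, 0.0 cfs; ΣQ_DR = 296.7 cfs.
V = ΣQ_DR · Δt = 296.7 × 3600 s = 1.068 × 10^6 ft³.
Over A = 0.296 mi², depth = V / A = 1.55 in.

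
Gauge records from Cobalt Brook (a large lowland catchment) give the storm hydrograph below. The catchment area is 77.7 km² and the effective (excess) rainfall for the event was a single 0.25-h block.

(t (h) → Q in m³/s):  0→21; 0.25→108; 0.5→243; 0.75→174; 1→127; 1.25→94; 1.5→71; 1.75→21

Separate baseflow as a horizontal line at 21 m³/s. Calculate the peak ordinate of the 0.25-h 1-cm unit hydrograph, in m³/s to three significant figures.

Direct runoff: 0.0, 87.0, 222.0, 153.0, 106.0, 73.0, 50.0, 0.0 m³/s; ΣQ_DR = 691.0 m³/s, peak = 222.0 m³/s.
Runoff depth d = ΣQ_DR·Δt / A = 691.0 × 900 / (77.7 km²) = 8.004 mm.
The 1-cm UH is the DRH scaled by (10 mm)/d, so U_p = 222.0 × 10/8.004 = 277 m³/s.

U_p ≈ 277 m³/s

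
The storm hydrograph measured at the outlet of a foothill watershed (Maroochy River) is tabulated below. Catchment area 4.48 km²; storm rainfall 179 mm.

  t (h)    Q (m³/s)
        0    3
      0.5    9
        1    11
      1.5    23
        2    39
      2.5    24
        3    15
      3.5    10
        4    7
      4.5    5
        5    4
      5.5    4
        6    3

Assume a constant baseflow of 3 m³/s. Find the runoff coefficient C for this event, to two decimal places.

C ≈ 0.26

ΣQ_DR = 118.0 m³/s; V = ΣQ_DR·Δt = 2.124 × 10^5 m³.
Runoff depth d = V / A = 47.41 mm.
C = d / P = 47.41 / 179 = 0.26.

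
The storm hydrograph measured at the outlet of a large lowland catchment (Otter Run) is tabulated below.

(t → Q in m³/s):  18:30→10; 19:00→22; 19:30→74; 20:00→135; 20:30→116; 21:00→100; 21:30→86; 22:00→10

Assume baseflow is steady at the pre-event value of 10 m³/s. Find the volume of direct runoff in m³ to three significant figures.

Direct-runoff ordinates (Q − Q_b): 0.0, 12.0, 64.0, 125.0, 106.0, 90.0, 76.0, 0.0 m³/s.
ΣQ_DR = 473.0 m³/s.
With Δt = 0.5 h = 1800 s, V = ΣQ_DR · Δt = 473.0 × 1800 = 8.51 × 10^5 m³.

V ≈ 8.51 × 10^5 m³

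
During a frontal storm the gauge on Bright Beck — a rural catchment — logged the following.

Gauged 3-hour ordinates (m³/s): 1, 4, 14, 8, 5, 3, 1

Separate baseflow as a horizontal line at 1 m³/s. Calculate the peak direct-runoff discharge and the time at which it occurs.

Subtracting baseflow gives direct-runoff ordinates: 0.0, 3.0, 13.0, 7.0, 4.0, 2.0, 0.0 m³/s.
The maximum is 13.0 m³/s, occurring at the reading for t = 6 h.

Q_p = 13.0 m³/s at t = 6 h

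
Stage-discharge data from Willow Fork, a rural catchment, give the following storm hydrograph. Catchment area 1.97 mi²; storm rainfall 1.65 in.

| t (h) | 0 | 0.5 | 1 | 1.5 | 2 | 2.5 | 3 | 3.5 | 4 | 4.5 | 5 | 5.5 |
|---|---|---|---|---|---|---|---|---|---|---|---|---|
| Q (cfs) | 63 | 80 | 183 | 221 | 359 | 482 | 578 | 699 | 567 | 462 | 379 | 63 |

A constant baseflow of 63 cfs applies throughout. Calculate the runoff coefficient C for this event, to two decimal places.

C ≈ 0.81

ΣQ_DR = 3380 cfs; V = ΣQ_DR·Δt = 6.084 × 10^6 ft³.
Runoff depth d = V / A = 1.329 in.
C = d / P = 1.329 / 1.65 = 0.81.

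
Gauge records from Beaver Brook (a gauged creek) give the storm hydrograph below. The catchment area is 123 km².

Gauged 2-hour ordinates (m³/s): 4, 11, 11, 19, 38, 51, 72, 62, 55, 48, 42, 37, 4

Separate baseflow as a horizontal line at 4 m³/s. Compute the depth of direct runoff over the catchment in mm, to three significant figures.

Direct runoff: 0.0, 7.0, 7.0, 15.0, 34.0, 47.0, 68.0, 58.0, 51.0, 44.0, 38.0, 33.0, 0.0 m³/s; ΣQ_DR = 402.0 m³/s.
V = ΣQ_DR · Δt = 402.0 × 7200 s = 2.894 × 10^6 m³.
Over A = 123 km², depth = V / A = 23.5 mm.

d ≈ 23.5 mm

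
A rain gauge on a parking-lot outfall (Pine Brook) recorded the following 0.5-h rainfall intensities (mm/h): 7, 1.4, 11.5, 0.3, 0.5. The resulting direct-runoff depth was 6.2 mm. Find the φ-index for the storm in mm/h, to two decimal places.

Only the 2 blocks with intensity above φ contribute runoff: 7, 11.5 mm/h.
Σ(I−φ)·Δt = d  ⇒  (7+11.5 − 2φ)·0.5 = 6.2
φ = (18.50 − 6.2/0.5) / 2 = 3.05 mm/h.

φ ≈ 3.05 mm/h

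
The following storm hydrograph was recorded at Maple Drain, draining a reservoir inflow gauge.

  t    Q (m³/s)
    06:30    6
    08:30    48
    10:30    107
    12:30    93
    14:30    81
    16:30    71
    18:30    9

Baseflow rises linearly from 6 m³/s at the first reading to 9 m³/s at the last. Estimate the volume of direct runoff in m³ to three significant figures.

Direct-runoff ordinates (Q − Q_b): 0.00, 41.50, 100.00, 85.50, 73.00, 62.50, 0.00 m³/s.
ΣQ_DR = 362.5 m³/s.
With Δt = 2 h = 7200 s, V = ΣQ_DR · Δt = 362.5 × 7200 = 2.61 × 10^6 m³.

V ≈ 2.61 × 10^6 m³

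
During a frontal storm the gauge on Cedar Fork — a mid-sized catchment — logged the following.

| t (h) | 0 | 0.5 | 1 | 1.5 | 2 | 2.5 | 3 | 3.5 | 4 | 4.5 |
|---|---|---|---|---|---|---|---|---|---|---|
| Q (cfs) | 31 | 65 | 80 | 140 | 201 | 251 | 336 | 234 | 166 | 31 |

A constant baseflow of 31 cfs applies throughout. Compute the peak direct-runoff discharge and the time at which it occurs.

Subtracting baseflow gives direct-runoff ordinates: 0.0, 34.0, 49.0, 109.0, 170.0, 220.0, 305.0, 203.0, 135.0, 0.0 cfs.
The maximum is 305.0 cfs, occurring at the reading for t = 3 h.

Q_p = 305.0 cfs at t = 3 h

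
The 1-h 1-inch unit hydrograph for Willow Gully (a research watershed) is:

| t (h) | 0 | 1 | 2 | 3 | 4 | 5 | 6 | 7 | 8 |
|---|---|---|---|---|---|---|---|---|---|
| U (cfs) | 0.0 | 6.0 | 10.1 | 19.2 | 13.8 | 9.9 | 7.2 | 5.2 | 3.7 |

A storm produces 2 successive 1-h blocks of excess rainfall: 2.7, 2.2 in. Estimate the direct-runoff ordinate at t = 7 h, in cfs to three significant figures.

Q ≈ 29.9 cfs

By discrete convolution, Q_j = Σ (P_i / 1 in) · U_{j−i}.
At t = 7 h (j=7): Q = (2.7/1)·5.2 + (2.2/1)·7.2 = 29.9 cfs.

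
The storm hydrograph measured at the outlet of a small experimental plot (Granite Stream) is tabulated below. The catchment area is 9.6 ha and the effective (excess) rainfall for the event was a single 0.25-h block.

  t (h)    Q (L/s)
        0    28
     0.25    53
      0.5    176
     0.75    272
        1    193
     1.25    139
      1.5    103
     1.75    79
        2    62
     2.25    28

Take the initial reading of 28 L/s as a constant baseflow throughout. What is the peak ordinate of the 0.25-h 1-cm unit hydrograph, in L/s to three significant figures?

Direct runoff: 0.0, 25.0, 148.0, 244.0, 165.0, 111.0, 75.0, 51.0, 34.0, 0.0 L/s; ΣQ_DR = 853.0 L/s, peak = 244.0 L/s.
Runoff depth d = ΣQ_DR·Δt / A = 853.0 × 900 / (9.6 ha) = 7.997 mm.
The 1-cm UH is the DRH scaled by (10 mm)/d, so U_p = 244.0 × 10/7.997 = 305 L/s.

U_p ≈ 305 L/s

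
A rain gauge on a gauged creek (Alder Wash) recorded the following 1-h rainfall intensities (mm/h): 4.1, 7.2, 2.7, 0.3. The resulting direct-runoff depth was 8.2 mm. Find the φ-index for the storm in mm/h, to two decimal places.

φ ≈ 1.93 mm/h

Only the 3 blocks with intensity above φ contribute runoff: 4.1, 7.2, 2.7 mm/h.
Σ(I−φ)·Δt = d  ⇒  (4.1+7.2+2.7 − 3φ)·1 = 8.2
φ = (14.00 − 8.2/1) / 3 = 1.93 mm/h.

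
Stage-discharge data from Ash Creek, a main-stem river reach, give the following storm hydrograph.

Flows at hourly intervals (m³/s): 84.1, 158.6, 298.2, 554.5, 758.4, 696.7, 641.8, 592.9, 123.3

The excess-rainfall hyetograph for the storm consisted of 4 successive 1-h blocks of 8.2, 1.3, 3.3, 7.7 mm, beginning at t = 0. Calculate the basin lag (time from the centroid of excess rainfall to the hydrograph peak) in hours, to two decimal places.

Centroid of excess rainfall: t_c = Σ P_i·t̄_i / ΣP_i = 2.0122 h (block centres at 0.5, 1.5, 2.5, 3.5 h).
Hydrograph peak occurs at t = 4 h, so basin lag t_L = 4 − 2.0122 = 1.99 h.

t_L ≈ 1.99 h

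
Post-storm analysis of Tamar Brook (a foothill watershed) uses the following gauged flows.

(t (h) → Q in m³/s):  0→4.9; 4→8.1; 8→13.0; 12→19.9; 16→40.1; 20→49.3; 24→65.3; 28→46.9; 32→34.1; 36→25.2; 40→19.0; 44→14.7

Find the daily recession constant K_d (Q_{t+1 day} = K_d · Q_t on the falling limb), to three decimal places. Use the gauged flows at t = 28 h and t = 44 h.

Between t = 28 h and t = 44 h the flow falls from 46.9 to 14.7 m³/s over 4×4 h = 16 h.
Per-interval ratio K = (14.7/46.9)^(1/4) = 0.7482; K_d = K^(24/4) = 0.175.

K_d ≈ 0.175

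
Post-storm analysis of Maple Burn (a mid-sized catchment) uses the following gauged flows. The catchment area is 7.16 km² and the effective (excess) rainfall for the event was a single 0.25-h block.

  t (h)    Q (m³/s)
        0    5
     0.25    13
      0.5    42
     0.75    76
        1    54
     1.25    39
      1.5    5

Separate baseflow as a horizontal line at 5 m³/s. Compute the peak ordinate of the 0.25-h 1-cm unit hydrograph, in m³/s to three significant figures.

U_p ≈ 28.4 m³/s

Direct runoff: 0.0, 8.0, 37.0, 71.0, 49.0, 34.0, 0.0 m³/s; ΣQ_DR = 199.0 m³/s, peak = 71.0 m³/s.
Runoff depth d = ΣQ_DR·Δt / A = 199.0 × 900 / (7.16 km²) = 25.01 mm.
The 1-cm UH is the DRH scaled by (10 mm)/d, so U_p = 71.0 × 10/25.01 = 28.4 m³/s.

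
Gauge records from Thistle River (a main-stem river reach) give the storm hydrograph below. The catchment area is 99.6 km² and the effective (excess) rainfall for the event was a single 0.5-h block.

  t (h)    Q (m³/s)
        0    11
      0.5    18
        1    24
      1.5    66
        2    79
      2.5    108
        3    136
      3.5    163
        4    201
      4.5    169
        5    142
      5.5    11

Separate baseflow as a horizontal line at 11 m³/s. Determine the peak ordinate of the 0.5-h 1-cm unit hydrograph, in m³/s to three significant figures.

Direct runoff: 0.0, 7.0, 13.0, 55.0, 68.0, 97.0, 125.0, 152.0, 190.0, 158.0, 131.0, 0.0 m³/s; ΣQ_DR = 996.0 m³/s, peak = 190.0 m³/s.
Runoff depth d = ΣQ_DR·Δt / A = 996.0 × 1800 / (99.6 km²) = 18.00 mm.
The 1-cm UH is the DRH scaled by (10 mm)/d, so U_p = 190.0 × 10/18.00 = 106 m³/s.

U_p ≈ 106 m³/s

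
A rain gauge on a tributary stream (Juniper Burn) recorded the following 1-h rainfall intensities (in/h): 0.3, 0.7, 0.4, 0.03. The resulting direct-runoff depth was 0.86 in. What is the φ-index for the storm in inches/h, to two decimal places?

φ ≈ 0.18 in/h

Only the 3 blocks with intensity above φ contribute runoff: 0.3, 0.7, 0.4 in/h.
Σ(I−φ)·Δt = d  ⇒  (0.3+0.7+0.4 − 3φ)·1 = 0.86
φ = (1.400 − 0.86/1) / 3 = 0.18 in/h.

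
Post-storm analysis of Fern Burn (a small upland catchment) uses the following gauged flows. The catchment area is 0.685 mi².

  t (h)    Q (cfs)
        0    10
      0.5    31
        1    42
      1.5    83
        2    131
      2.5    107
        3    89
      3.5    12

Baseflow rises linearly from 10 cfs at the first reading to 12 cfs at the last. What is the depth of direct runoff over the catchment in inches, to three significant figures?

Direct runoff: 0.00, 20.71, 31.43, 72.14, 119.86, 95.57, 77.29, 0.00 cfs; ΣQ_DR = 417.0 cfs.
V = ΣQ_DR · Δt = 417.0 × 1800 s = 7.506 × 10^5 ft³.
Over A = 0.685 mi², depth = V / A = 0.472 in.

d ≈ 0.472 in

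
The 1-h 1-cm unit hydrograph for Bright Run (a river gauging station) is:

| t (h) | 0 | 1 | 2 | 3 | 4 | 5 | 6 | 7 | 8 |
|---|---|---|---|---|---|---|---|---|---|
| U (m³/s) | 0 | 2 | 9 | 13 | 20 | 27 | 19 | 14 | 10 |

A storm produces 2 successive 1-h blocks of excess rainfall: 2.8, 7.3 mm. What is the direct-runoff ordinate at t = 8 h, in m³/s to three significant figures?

Q ≈ 13.0 m³/s

By discrete convolution, Q_j = Σ (P_i / 10 mm) · U_{j−i}.
At t = 8 h (j=8): Q = (2.8/10)·10 + (7.3/10)·14 = 13.0 m³/s.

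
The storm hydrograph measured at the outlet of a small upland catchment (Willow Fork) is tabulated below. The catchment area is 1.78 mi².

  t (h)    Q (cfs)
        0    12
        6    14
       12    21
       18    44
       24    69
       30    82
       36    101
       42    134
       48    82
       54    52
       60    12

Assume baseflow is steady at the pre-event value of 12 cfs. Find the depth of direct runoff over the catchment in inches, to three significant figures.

Direct runoff: 0.0, 2.0, 9.0, 32.0, 57.0, 70.0, 89.0, 122.0, 70.0, 40.0, 0.0 cfs; ΣQ_DR = 491.0 cfs.
V = ΣQ_DR · Δt = 491.0 × 21600 s = 1.061 × 10^7 ft³.
Over A = 1.78 mi², depth = V / A = 2.56 in.

d ≈ 2.56 in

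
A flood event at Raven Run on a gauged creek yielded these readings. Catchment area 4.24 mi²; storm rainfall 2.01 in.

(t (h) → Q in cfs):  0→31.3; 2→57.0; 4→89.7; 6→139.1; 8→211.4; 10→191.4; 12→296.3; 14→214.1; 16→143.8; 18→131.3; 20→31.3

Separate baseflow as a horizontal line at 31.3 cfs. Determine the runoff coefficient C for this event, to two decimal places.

ΣQ_DR = 1192 cfs; V = ΣQ_DR·Δt = 8.585 × 10^6 ft³.
Runoff depth d = V / A = 0.8716 in.
C = d / P = 0.8716 / 2.01 = 0.43.

C ≈ 0.43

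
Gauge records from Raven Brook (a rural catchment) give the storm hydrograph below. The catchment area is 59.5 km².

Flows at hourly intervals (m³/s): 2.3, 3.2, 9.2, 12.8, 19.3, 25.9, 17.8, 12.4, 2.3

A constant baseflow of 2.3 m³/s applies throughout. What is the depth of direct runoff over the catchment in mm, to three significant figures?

Direct runoff: 0.0, 0.9, 6.9, 10.5, 17.0, 23.6, 15.5, 10.1, 0.0 m³/s; ΣQ_DR = 84.50 m³/s.
V = ΣQ_DR · Δt = 84.50 × 3600 s = 3.042 × 10^5 m³.
Over A = 59.5 km², depth = V / A = 5.11 mm.

d ≈ 5.11 mm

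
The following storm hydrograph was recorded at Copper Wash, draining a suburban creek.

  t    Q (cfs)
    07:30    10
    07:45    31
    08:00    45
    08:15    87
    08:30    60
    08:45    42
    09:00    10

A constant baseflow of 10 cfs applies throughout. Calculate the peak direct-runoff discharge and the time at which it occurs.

Subtracting baseflow gives direct-runoff ordinates: 0.0, 21.0, 35.0, 77.0, 50.0, 32.0, 0.0 cfs.
The maximum is 77.0 cfs, occurring at the reading for t = 08:15.

Q_p = 77.0 cfs at t = 08:15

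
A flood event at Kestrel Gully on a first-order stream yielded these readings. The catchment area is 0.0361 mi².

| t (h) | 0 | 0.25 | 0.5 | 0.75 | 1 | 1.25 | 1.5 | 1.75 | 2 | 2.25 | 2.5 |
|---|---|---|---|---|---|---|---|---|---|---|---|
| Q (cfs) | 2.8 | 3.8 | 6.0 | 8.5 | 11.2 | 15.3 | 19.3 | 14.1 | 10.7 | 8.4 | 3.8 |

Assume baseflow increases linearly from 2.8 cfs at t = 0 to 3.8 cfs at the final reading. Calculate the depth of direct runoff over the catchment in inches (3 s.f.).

Direct runoff: 0.00, 0.90, 3.00, 5.40, 8.00, 12.00, 15.90, 10.60, 7.10, 4.70, 0.00 cfs; ΣQ_DR = 67.60 cfs.
V = ΣQ_DR · Δt = 67.60 × 900 s = 60840 ft³.
Over A = 0.0361 mi², depth = V / A = 0.725 in.

d ≈ 0.725 in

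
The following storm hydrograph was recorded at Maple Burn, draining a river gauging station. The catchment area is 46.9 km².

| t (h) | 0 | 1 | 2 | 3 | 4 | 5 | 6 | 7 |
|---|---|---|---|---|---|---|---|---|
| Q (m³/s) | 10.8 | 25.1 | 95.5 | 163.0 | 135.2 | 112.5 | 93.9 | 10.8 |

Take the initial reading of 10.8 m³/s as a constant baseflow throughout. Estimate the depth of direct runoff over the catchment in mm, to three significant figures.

d ≈ 43.0 mm

Direct runoff: 0.0, 14.3, 84.7, 152.2, 124.4, 101.7, 83.1, 0.0 m³/s; ΣQ_DR = 560.4 m³/s.
V = ΣQ_DR · Δt = 560.4 × 3600 s = 2.017 × 10^6 m³.
Over A = 46.9 km², depth = V / A = 43.0 mm.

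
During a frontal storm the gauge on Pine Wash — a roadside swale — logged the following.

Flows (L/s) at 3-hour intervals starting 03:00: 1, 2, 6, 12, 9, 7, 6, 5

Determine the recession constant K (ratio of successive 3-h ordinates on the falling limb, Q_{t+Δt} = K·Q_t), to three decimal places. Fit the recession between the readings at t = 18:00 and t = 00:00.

K ≈ 0.845

Using the recession-limb readings at t = 18:00 and t = 00:00: Q falls from 7 to 5 L/s over 2 intervals.
K = (Q₂/Q₁)^(1/2) = (5/7)^(1/2) = 0.845.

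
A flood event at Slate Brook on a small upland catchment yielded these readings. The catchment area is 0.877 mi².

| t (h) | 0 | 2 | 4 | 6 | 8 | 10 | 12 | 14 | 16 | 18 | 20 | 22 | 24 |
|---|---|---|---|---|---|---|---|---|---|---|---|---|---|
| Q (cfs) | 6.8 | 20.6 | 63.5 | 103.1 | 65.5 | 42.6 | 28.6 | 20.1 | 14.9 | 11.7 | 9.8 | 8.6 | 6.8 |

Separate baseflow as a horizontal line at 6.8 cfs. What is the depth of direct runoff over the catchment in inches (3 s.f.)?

d ≈ 1.11 in

Direct runoff: 0.0, 13.8, 56.7, 96.3, 58.7, 35.8, 21.8, 13.3, 8.1, 4.9, 3.0, 1.8, 0.0 cfs; ΣQ_DR = 314.2 cfs.
V = ΣQ_DR · Δt = 314.2 × 7200 s = 2.262 × 10^6 ft³.
Over A = 0.877 mi², depth = V / A = 1.11 in.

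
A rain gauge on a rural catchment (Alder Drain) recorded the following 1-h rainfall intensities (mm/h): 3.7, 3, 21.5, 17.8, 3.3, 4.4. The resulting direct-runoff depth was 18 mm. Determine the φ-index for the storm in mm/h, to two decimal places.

φ ≈ 10.65 mm/h

Only the 2 blocks with intensity above φ contribute runoff: 21.5, 17.8 mm/h.
Σ(I−φ)·Δt = d  ⇒  (21.5+17.8 − 2φ)·1 = 18
φ = (39.30 − 18/1) / 2 = 10.65 mm/h.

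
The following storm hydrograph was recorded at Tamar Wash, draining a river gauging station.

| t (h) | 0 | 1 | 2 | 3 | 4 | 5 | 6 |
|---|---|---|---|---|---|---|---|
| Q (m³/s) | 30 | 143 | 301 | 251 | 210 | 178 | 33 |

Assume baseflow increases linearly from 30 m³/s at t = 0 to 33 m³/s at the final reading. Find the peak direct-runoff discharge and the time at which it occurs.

Subtracting baseflow gives direct-runoff ordinates: 0.00, 112.50, 270.00, 219.50, 178.00, 145.50, 0.00 m³/s.
The maximum is 270.00 m³/s, occurring at the reading for t = 2 h.

Q_p = 270.00 m³/s at t = 2 h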